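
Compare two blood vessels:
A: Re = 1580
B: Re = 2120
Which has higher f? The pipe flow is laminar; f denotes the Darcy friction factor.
f(A) = 0.04051, f(B) = 0.03019. Answer: A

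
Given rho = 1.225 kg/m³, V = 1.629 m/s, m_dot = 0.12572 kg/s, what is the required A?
Formula: \dot{m} = \rho A V
Substituting knowns: 0.12572 = 1.225·A·1.629
Solving for A: A = 0.12572/(1.225·1.629) = 0.063 m²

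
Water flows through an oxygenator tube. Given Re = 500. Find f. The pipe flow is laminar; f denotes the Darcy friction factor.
Formula: f = \frac{64}{Re}
f = 64/500 = 0.128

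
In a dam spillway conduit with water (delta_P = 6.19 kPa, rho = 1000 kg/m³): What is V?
Formula: V = \sqrt{\frac{2 \Delta P}{\rho}}
V = √(2·(6.19·1000)/1000) = 3.519 m/s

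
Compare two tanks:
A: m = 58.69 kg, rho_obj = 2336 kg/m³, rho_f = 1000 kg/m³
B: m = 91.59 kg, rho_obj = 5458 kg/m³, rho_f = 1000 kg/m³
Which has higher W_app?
W_app(A) = 329.3 N, W_app(B) = 733.9 N. Answer: B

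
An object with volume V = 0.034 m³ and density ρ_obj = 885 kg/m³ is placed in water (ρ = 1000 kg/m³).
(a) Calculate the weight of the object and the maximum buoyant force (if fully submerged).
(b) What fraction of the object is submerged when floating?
(a) W=rho_obj*g*V=885*9.81*0.034=295.2 N; F_B(max)=rho*g*V=1000*9.81*0.034=333.5 N
(b) Floating fraction=rho_obj/rho=885/1000=0.885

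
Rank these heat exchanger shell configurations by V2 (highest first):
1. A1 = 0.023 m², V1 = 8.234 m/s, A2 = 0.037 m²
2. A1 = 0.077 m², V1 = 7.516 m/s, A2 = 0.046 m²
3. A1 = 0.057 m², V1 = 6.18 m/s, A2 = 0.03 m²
Case 1: V2 = 5.118 m/s
Case 2: V2 = 12.58 m/s
Case 3: V2 = 11.74 m/s
Ranking (highest first): 2, 3, 1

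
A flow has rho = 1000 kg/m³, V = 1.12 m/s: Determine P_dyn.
Formula: P_{dyn} = \frac{1}{2} \rho V^2
P_dyn = 0.5·1000·1.12²/1000 = 0.6272 kPa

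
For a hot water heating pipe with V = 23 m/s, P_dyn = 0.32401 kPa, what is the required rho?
Formula: P_{dyn} = \frac{1}{2} \rho V^2
Substituting knowns: 0.32401 = 0.5·rho·23²/1000
Solving for rho: rho = 2·(0.32401·1000)/23² = 1.225 kg/m³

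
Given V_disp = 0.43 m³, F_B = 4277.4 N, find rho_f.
Formula: F_B = \rho_f g V_{disp}
Substituting knowns: 4277.4 = rho_f·9.81·0.43
Solving for rho_f: rho_f = 4277.4/(9.81·0.43) = 1014 kg/m³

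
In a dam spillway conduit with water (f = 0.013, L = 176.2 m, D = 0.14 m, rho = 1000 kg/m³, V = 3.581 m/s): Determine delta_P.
Formula: \Delta P = f \frac{L}{D} \frac{\rho V^2}{2}
delta_P = 0.013·(176.2/0.14)·0.5·1000·3.581²/1000 = 104.9 kPa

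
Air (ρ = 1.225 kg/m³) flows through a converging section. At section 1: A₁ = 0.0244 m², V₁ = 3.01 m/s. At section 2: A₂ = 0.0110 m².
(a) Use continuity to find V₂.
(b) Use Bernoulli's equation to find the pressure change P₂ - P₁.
(a) Continuity: A₁V₁=A₂V₂ -> V₂=A₁V₁/A₂=0.0244*3.01/0.0110=6.68 m/s
(b) Bernoulli: P₂-P₁=0.5*rho*(V₁^2-V₂^2)/1000=0.5*1.225*(3.01^2-6.68^2)/1000=-0.02178 kPa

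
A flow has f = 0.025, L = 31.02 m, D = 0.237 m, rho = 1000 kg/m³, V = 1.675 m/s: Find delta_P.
Formula: \Delta P = f \frac{L}{D} \frac{\rho V^2}{2}
delta_P = 0.025·(31.02/0.237)·0.5·1000·1.675²/1000 = 4.59 kPa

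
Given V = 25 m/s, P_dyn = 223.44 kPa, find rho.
Formula: P_{dyn} = \frac{1}{2} \rho V^2
Substituting knowns: 223.44 = 0.5·rho·25²/1000
Solving for rho: rho = 2·(223.44·1000)/25² = 715 kg/m³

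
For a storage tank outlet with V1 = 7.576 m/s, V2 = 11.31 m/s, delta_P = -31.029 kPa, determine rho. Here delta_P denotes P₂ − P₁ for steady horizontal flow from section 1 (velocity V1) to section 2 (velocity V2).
Formula: \Delta P = \frac{1}{2} \rho (V_1^2 - V_2^2)
Substituting knowns: -31.029 = 0.5·rho·(7.576² − 11.31²)/1000
Solving for rho: rho = 2·(-31.029·1000)/(7.576² − 11.31²) = 880 kg/m³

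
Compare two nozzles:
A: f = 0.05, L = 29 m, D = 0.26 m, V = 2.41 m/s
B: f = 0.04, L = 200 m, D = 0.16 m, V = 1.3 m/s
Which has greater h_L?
h_L(A) = 1.651 m, h_L(B) = 4.307 m. Answer: B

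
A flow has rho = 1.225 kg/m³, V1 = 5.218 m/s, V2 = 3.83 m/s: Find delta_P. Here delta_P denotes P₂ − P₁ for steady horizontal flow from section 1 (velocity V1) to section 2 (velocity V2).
Formula: \Delta P = \frac{1}{2} \rho (V_1^2 - V_2^2)
delta_P = 0.5·1.225·(5.218² − 3.83²)/1000 = 0.007692 kPa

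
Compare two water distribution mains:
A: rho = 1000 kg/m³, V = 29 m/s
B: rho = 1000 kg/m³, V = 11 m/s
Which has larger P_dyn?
P_dyn(A) = 420.5 kPa, P_dyn(B) = 60.5 kPa. Answer: A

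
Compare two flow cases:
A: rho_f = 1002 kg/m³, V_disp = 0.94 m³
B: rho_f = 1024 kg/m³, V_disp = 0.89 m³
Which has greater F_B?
F_B(A) = 9240 N, F_B(B) = 8940 N. Answer: A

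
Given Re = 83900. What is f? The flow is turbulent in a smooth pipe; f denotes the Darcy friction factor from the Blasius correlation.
Formula: f = \frac{0.316}{Re^{0.25}}
f = 0.316/83900^0.25 = 0.01857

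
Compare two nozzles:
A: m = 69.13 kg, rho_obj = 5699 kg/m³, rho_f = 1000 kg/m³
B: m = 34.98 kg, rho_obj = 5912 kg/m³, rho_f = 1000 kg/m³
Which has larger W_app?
W_app(A) = 559.2 N, W_app(B) = 285.1 N. Answer: A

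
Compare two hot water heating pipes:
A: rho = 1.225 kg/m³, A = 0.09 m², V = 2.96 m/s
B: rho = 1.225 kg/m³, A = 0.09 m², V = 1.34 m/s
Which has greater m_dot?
m_dot(A) = 0.3263 kg/s, m_dot(B) = 0.1477 kg/s. Answer: A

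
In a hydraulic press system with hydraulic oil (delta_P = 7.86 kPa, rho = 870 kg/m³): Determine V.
Formula: V = \sqrt{\frac{2 \Delta P}{\rho}}
V = √(2·(7.86·1000)/870) = 4.251 m/s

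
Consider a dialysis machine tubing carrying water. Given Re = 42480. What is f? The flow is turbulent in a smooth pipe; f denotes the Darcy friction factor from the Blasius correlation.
Formula: f = \frac{0.316}{Re^{0.25}}
f = 0.316/42480^0.25 = 0.02201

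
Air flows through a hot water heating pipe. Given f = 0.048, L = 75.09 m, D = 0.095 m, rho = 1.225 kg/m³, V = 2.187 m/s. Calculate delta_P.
Formula: \Delta P = f \frac{L}{D} \frac{\rho V^2}{2}
delta_P = 0.048·(75.09/0.095)·0.5·1.225·2.187²/1000 = 0.1111 kPa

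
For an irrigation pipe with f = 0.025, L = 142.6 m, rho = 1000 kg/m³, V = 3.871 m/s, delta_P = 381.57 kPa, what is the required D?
Formula: \Delta P = f \frac{L}{D} \frac{\rho V^2}{2}
Substituting knowns: 381.57 = 0.025·(142.6/D)·0.5·1000·3.871²/1000
Solving for D: D = 0.025·142.6·0.5·1000·3.871²/(381.57·1000) = 0.07 m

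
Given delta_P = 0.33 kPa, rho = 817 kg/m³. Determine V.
Formula: V = \sqrt{\frac{2 \Delta P}{\rho}}
V = √(2·(0.33·1000)/817) = 0.8988 m/s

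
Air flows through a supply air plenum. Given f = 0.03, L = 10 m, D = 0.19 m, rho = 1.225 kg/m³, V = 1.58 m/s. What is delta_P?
Formula: \Delta P = f \frac{L}{D} \frac{\rho V^2}{2}
delta_P = 0.03·(10/0.19)·0.5·1.225·1.58²/1000 = 0.002414 kPa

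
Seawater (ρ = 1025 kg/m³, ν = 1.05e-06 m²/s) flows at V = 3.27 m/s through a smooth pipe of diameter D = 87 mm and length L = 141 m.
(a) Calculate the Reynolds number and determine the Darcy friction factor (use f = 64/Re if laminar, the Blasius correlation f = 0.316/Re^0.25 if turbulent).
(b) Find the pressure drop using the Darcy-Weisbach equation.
(a) Re = V·D/ν = 3.27·0.087/1.05e-06 = 270940 → turbulent (Re > 4000); f = 0.316/Re^0.25 = 0.316/270940^0.25 = 0.013851 (Blasius is strictly valid for Re ≲ 1e5; used here as the smooth-pipe estimate the problem specifies)
(b) Darcy-Weisbach: ΔP = f·(L/D)·½ρV²/1000 = 0.013851·(141/0.087)·½·1025·3.27²/1000 = 123 kPa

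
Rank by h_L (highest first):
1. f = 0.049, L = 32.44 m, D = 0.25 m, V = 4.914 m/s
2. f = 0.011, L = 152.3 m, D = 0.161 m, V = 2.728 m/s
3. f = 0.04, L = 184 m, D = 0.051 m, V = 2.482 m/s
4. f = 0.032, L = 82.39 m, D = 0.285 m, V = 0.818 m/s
Case 1: h_L = 7.825 m
Case 2: h_L = 3.947 m
Case 3: h_L = 45.31 m
Case 4: h_L = 0.3155 m
Ranking (highest first): 3, 1, 2, 4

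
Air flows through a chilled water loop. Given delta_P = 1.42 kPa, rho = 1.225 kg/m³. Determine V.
Formula: V = \sqrt{\frac{2 \Delta P}{\rho}}
V = √(2·(1.42·1000)/1.225) = 48.15 m/s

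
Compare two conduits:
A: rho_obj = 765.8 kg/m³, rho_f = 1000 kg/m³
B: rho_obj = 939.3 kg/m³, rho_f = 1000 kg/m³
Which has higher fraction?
fraction(A) = 0.7658, fraction(B) = 0.9393. Answer: B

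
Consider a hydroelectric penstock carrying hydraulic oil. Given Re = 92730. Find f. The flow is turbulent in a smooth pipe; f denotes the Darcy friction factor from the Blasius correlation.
Formula: f = \frac{0.316}{Re^{0.25}}
f = 0.316/92730^0.25 = 0.01811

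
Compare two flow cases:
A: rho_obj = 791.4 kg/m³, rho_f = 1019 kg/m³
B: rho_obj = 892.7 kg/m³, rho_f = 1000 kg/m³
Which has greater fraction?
fraction(A) = 0.7766, fraction(B) = 0.8927. Answer: B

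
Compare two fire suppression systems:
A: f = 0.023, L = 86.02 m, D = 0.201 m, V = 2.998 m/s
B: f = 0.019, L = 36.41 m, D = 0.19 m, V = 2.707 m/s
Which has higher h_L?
h_L(A) = 4.509 m, h_L(B) = 1.36 m. Answer: A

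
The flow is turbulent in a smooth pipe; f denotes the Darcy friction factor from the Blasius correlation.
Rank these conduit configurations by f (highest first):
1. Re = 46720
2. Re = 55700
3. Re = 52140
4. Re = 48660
Case 1: f = 0.02149
Case 2: f = 0.02057
Case 3: f = 0.02091
Case 4: f = 0.02128
Ranking (highest first): 1, 4, 3, 2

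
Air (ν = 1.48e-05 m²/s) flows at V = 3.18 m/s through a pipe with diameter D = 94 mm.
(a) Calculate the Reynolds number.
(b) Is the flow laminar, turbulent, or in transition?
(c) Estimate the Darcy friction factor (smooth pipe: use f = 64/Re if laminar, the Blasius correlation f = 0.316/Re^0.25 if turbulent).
(a) Re = V·D/ν = 3.18·0.094/1.48e-05 = 20197
(b) Flow regime: turbulent (Re > 4000)
(c) Friction factor: f = 0.316/Re^0.25 = 0.316/20197^0.25 = 0.02651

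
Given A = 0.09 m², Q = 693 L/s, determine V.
Formula: Q = A V
Substituting knowns: 693 = 0.09·V·1000
Solving for V: V = (693/1000)/0.09 = 7.7 m/s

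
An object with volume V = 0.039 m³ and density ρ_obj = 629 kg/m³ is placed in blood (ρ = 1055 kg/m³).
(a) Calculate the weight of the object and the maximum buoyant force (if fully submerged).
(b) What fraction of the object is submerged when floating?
(a) W=rho_obj*g*V=629*9.81*0.039=240.6 N; F_B(max)=rho*g*V=1055*9.81*0.039=403.6 N
(b) Floating fraction=rho_obj/rho=629/1055=0.596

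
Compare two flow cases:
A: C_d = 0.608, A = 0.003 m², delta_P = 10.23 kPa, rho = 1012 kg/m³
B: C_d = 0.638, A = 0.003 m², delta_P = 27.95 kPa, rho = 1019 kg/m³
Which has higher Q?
Q(A) = 8.201 L/s, Q(B) = 14.18 L/s. Answer: B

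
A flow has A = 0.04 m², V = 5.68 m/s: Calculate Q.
Formula: Q = A V
Q = 0.04·5.68·1000 = 227.2 L/s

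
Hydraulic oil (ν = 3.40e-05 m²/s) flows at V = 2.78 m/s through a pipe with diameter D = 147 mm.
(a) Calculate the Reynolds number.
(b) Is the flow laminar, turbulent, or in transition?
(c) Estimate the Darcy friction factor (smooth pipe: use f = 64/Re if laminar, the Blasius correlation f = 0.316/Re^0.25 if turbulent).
(a) Re = V·D/ν = 2.78·0.147/3.40e-05 = 12019
(b) Flow regime: turbulent (Re > 4000)
(c) Friction factor: f = 0.316/Re^0.25 = 0.316/12019^0.25 = 0.03018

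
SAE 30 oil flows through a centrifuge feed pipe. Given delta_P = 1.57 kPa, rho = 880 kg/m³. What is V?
Formula: V = \sqrt{\frac{2 \Delta P}{\rho}}
V = √(2·(1.57·1000)/880) = 1.889 m/s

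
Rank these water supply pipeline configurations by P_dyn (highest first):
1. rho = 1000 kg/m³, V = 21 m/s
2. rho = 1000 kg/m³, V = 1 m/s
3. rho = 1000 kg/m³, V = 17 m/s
Case 1: P_dyn = 220.5 kPa
Case 2: P_dyn = 0.5 kPa
Case 3: P_dyn = 144.5 kPa
Ranking (highest first): 1, 3, 2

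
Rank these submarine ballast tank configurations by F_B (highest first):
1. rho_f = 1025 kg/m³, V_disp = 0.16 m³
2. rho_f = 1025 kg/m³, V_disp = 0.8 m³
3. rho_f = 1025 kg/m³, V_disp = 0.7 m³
Case 1: F_B = 1609 N
Case 2: F_B = 8044 N
Case 3: F_B = 7039 N
Ranking (highest first): 2, 3, 1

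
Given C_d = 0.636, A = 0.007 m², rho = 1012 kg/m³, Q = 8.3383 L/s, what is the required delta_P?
Formula: Q = C_d A \sqrt{\frac{2 \Delta P}{\rho}}
Substituting knowns: 8.3383 = 0.636·0.007·√(2·(delta_P·1000)/1012)·1000
Solving for delta_P: delta_P = ((8.3383/1000)/(0.636·0.007))²·1012/2/1000 = 1.775 kPa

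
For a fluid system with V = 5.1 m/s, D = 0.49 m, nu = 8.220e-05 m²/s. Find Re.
Formula: Re = \frac{V D}{\nu}
Re = 5.1·0.49/8.220e-05 = 30401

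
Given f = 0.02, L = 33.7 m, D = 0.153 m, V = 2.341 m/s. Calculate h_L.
Formula: h_L = f \frac{L}{D} \frac{V^2}{2g}
h_L = 0.02·(33.7/0.153)·2.341²/(2·9.81) = 1.23 m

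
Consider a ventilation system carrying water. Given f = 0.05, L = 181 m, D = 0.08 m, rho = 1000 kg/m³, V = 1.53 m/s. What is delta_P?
Formula: \Delta P = f \frac{L}{D} \frac{\rho V^2}{2}
delta_P = 0.05·(181/0.08)·0.5·1000·1.53²/1000 = 132.4 kPa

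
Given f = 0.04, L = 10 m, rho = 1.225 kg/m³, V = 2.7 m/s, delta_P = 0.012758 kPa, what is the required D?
Formula: \Delta P = f \frac{L}{D} \frac{\rho V^2}{2}
Substituting knowns: 0.012758 = 0.04·(10/D)·0.5·1.225·2.7²/1000
Solving for D: D = 0.04·10·0.5·1.225·2.7²/(0.012758·1000) = 0.14 m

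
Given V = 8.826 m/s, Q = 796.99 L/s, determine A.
Formula: Q = A V
Substituting knowns: 796.99 = A·8.826·1000
Solving for A: A = (796.99/1000)/8.826 = 0.0903 m²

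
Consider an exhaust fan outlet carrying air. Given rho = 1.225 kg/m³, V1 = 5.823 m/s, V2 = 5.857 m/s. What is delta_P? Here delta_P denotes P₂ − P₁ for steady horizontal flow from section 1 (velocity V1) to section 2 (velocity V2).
Formula: \Delta P = \frac{1}{2} \rho (V_1^2 - V_2^2)
delta_P = 0.5·1.225·(5.823² − 5.857²)/1000 = -0.0002432 kPa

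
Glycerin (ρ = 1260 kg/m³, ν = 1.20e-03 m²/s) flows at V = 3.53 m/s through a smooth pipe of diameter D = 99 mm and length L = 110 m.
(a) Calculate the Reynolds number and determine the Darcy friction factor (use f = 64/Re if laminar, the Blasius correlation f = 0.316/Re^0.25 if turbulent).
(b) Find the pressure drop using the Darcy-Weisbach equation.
(a) Re = V·D/ν = 3.53·0.099/1.20e-03 = 291.23 → laminar (Re < 2300); f = 64/Re = 64/291.23 = 0.21976
(b) Darcy-Weisbach: ΔP = f·(L/D)·½ρV²/1000 = 0.21976·(110/0.099)·½·1260·3.53²/1000 = 1917 kPa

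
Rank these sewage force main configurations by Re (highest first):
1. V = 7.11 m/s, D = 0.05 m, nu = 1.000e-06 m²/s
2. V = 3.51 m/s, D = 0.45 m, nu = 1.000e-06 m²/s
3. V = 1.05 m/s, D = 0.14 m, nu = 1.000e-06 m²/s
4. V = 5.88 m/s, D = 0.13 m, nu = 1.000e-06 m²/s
Case 1: Re = 355500
Case 2: Re = 1.580e+06
Case 3: Re = 147000
Case 4: Re = 764400
Ranking (highest first): 2, 4, 1, 3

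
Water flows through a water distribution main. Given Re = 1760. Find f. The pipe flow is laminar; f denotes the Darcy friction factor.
Formula: f = \frac{64}{Re}
f = 64/1760 = 0.03636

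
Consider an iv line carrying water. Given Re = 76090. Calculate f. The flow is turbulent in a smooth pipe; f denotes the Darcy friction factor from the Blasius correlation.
Formula: f = \frac{0.316}{Re^{0.25}}
f = 0.316/76090^0.25 = 0.01903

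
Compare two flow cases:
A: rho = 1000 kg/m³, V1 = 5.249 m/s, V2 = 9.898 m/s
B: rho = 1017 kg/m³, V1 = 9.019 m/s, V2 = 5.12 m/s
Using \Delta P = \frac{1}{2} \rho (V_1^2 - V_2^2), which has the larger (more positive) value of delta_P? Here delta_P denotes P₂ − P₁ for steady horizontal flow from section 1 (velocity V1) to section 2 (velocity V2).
delta_P(A) = -35.21 kPa, delta_P(B) = 28.03 kPa. Answer: B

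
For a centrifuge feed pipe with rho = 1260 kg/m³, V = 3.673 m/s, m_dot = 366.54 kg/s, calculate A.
Formula: \dot{m} = \rho A V
Substituting knowns: 366.54 = 1260·A·3.673
Solving for A: A = 366.54/(1260·3.673) = 0.0792 m²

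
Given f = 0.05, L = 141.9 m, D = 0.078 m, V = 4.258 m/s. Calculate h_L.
Formula: h_L = f \frac{L}{D} \frac{V^2}{2g}
h_L = 0.05·(141.9/0.078)·4.258²/(2·9.81) = 84.06 m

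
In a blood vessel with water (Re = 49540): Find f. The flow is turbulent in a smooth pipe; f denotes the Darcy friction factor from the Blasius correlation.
Formula: f = \frac{0.316}{Re^{0.25}}
f = 0.316/49540^0.25 = 0.02118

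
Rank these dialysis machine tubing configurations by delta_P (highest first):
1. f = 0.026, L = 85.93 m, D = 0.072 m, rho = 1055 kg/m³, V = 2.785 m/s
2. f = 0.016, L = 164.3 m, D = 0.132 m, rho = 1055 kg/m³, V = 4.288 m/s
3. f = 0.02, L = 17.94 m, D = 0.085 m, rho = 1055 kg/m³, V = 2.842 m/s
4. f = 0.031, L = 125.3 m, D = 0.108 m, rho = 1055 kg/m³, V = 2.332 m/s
Case 1: delta_P = 127 kPa
Case 2: delta_P = 193.2 kPa
Case 3: delta_P = 17.98 kPa
Case 4: delta_P = 103.2 kPa
Ranking (highest first): 2, 1, 4, 3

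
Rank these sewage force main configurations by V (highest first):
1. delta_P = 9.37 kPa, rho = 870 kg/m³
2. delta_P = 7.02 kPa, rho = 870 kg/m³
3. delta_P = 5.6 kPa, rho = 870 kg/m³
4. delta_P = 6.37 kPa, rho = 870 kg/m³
Case 1: V = 4.641 m/s
Case 2: V = 4.017 m/s
Case 3: V = 3.588 m/s
Case 4: V = 3.827 m/s
Ranking (highest first): 1, 2, 4, 3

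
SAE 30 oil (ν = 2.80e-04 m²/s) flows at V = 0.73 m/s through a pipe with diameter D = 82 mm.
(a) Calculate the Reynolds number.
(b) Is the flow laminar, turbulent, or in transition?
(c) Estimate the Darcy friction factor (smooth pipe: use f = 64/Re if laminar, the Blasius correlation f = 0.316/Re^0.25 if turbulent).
(a) Re = V·D/ν = 0.73·0.082/2.80e-04 = 213.79
(b) Flow regime: laminar (Re < 2300)
(c) Friction factor: f = 64/Re = 64/213.79 = 0.2994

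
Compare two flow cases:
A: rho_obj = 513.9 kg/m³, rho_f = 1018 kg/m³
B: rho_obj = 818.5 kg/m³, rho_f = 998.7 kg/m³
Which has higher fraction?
fraction(A) = 0.5048, fraction(B) = 0.8196. Answer: B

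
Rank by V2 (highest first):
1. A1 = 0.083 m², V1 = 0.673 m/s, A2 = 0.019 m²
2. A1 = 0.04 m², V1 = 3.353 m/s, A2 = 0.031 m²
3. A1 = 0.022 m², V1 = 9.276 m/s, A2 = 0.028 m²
Case 1: V2 = 2.94 m/s
Case 2: V2 = 4.326 m/s
Case 3: V2 = 7.288 m/s
Ranking (highest first): 3, 2, 1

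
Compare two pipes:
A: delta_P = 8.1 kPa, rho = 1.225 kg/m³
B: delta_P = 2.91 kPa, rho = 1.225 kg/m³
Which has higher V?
V(A) = 115 m/s, V(B) = 68.93 m/s. Answer: A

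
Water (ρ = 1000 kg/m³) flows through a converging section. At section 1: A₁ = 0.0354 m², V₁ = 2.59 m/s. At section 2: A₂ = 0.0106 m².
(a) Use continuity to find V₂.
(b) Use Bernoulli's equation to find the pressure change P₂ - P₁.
(a) Continuity: A₁V₁=A₂V₂ -> V₂=A₁V₁/A₂=0.0354*2.59/0.0106=8.65 m/s
(b) Bernoulli: P₂-P₁=0.5*rho*(V₁^2-V₂^2)/1000=0.5*1000*(2.59^2-8.65^2)/1000=-34.06 kPa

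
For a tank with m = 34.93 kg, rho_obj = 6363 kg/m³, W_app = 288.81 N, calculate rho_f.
Formula: W_{app} = mg\left(1 - \frac{\rho_f}{\rho_{obj}}\right)
Substituting knowns: 288.81 = 34.93·9.81·(1 − rho_f/6363)
Solving for rho_f: rho_f = 6363·(1 − 288.81/(34.93·9.81)) = 1000 kg/m³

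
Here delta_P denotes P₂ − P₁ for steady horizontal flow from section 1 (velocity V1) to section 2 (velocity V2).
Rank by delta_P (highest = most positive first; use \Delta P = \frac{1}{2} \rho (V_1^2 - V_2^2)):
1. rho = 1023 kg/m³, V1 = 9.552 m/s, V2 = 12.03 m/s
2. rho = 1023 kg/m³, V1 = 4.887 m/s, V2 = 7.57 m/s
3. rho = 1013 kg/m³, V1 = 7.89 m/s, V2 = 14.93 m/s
Case 1: delta_P = -27.36 kPa
Case 2: delta_P = -17.1 kPa
Case 3: delta_P = -81.37 kPa
Ranking (highest first): 2, 1, 3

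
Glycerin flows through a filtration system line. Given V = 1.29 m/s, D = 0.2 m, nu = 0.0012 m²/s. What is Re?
Formula: Re = \frac{V D}{\nu}
Re = 1.29·0.2/0.0012 = 215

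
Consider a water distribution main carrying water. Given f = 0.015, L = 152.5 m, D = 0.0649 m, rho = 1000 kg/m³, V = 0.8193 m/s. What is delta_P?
Formula: \Delta P = f \frac{L}{D} \frac{\rho V^2}{2}
delta_P = 0.015·(152.5/0.0649)·0.5·1000·0.8193²/1000 = 11.83 kPa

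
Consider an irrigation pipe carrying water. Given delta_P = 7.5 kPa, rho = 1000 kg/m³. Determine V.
Formula: V = \sqrt{\frac{2 \Delta P}{\rho}}
V = √(2·(7.5·1000)/1000) = 3.873 m/s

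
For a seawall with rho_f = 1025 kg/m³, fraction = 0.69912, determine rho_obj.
Formula: f_{sub} = \frac{\rho_{obj}}{\rho_f}
Substituting knowns: 0.69912 = rho_obj/1025
Solving for rho_obj: rho_obj = 0.69912·1025 = 716.6 kg/m³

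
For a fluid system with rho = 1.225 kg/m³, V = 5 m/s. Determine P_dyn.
Formula: P_{dyn} = \frac{1}{2} \rho V^2
P_dyn = 0.5·1.225·5²/1000 = 0.01531 kPa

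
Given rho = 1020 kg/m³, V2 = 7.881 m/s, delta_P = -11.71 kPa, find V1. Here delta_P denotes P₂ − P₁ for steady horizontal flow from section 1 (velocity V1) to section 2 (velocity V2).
Formula: \Delta P = \frac{1}{2} \rho (V_1^2 - V_2^2)
Substituting knowns: -11.71 = 0.5·1020·(V1² − 7.881²)/1000
Solving for V1: V1 = √(7.881² + 2·(-11.71·1000)/1020) = 6.257 m/s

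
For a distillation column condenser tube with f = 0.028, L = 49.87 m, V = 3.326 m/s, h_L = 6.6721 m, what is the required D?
Formula: h_L = f \frac{L}{D} \frac{V^2}{2g}
Substituting knowns: 6.6721 = 0.028·(49.87/D)·3.326²/(2·9.81)
Solving for D: D = 0.028·49.87·3.326²/(2·9.81·6.6721) = 0.118 m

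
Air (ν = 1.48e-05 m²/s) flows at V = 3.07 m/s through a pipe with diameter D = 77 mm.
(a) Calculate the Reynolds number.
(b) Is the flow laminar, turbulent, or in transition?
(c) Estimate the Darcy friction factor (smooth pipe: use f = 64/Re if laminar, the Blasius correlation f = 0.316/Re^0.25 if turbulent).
(a) Re = V·D/ν = 3.07·0.077/1.48e-05 = 15972
(b) Flow regime: turbulent (Re > 4000)
(c) Friction factor: f = 0.316/Re^0.25 = 0.316/15972^0.25 = 0.02811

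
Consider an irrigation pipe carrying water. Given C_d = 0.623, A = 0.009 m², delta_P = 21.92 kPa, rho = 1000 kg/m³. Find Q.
Formula: Q = C_d A \sqrt{\frac{2 \Delta P}{\rho}}
Q = 0.623·0.009·√(2·(21.92·1000)/1000)·1000 = 37.12 L/s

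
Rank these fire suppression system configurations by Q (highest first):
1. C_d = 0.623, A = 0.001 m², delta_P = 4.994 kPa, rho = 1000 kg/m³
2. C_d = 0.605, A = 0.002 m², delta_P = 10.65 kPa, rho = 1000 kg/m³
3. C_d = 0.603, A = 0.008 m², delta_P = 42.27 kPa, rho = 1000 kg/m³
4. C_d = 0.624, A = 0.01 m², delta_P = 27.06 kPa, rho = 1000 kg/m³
Case 1: Q = 1.969 L/s
Case 2: Q = 5.584 L/s
Case 3: Q = 44.35 L/s
Case 4: Q = 45.91 L/s
Ranking (highest first): 4, 3, 2, 1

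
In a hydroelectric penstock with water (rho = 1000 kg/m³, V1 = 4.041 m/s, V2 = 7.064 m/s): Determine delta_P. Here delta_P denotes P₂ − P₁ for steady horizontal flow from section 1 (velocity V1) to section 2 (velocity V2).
Formula: \Delta P = \frac{1}{2} \rho (V_1^2 - V_2^2)
delta_P = 0.5·1000·(4.041² − 7.064²)/1000 = -16.79 kPa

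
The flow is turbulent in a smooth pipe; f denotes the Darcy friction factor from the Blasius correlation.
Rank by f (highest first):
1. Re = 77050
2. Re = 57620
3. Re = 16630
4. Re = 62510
Case 1: f = 0.01897
Case 2: f = 0.0204
Case 3: f = 0.02783
Case 4: f = 0.01998
Ranking (highest first): 3, 2, 4, 1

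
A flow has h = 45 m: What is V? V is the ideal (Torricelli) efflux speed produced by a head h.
Formula: V = \sqrt{2 g h}
V = √(2·9.81·45) = 29.71 m/s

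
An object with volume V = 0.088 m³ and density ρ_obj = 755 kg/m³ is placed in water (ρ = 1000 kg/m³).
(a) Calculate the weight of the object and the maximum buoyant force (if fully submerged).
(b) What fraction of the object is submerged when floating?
(a) W=rho_obj*g*V=755*9.81*0.088=651.8 N; F_B(max)=rho*g*V=1000*9.81*0.088=863.3 N
(b) Floating fraction=rho_obj/rho=755/1000=0.755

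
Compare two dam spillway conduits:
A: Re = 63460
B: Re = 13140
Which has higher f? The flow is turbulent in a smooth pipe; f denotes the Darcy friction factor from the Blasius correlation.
f(A) = 0.01991, f(B) = 0.02951. Answer: B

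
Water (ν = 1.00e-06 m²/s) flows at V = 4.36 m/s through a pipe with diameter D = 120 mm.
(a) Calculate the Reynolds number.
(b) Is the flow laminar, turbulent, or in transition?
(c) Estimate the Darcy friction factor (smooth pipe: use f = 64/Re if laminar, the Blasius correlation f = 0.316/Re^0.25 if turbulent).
(a) Re = V·D/ν = 4.36·0.12/1.00e-06 = 523200
(b) Flow regime: turbulent (Re > 4000)
(c) Friction factor: f = 0.316/Re^0.25 = 0.316/523200^0.25 = 0.01175 (Blasius is strictly valid for Re ≲ 1e5; used here as the smooth-pipe estimate the problem specifies)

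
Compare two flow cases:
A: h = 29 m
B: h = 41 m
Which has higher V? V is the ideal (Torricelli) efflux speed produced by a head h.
V(A) = 23.85 m/s, V(B) = 28.36 m/s. Answer: B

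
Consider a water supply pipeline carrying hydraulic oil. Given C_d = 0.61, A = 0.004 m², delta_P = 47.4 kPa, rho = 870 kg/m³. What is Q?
Formula: Q = C_d A \sqrt{\frac{2 \Delta P}{\rho}}
Q = 0.61·0.004·√(2·(47.4·1000)/870)·1000 = 25.47 L/s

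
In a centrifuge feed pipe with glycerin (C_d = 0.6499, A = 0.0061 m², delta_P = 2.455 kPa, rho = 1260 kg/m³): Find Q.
Formula: Q = C_d A \sqrt{\frac{2 \Delta P}{\rho}}
Q = 0.6499·0.0061·√(2·(2.455·1000)/1260)·1000 = 7.826 L/s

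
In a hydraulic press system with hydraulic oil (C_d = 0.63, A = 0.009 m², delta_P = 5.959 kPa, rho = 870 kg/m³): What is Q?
Formula: Q = C_d A \sqrt{\frac{2 \Delta P}{\rho}}
Q = 0.63·0.009·√(2·(5.959·1000)/870)·1000 = 20.99 L/s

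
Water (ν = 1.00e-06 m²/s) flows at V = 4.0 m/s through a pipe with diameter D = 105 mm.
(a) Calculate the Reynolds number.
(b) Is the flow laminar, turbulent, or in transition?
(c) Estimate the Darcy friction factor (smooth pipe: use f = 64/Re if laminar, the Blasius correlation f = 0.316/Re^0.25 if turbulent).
(a) Re = V·D/ν = 4.0·0.105/1.00e-06 = 420000
(b) Flow regime: turbulent (Re > 4000)
(c) Friction factor: f = 0.316/Re^0.25 = 0.316/420000^0.25 = 0.01241 (Blasius is strictly valid for Re ≲ 1e5; used here as the smooth-pipe estimate the problem specifies)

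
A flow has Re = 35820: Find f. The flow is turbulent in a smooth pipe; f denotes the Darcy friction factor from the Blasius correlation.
Formula: f = \frac{0.316}{Re^{0.25}}
f = 0.316/35820^0.25 = 0.02297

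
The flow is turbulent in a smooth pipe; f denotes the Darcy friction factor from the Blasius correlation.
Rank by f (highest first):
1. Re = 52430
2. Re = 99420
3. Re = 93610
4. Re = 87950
Case 1: f = 0.02088
Case 2: f = 0.0178
Case 3: f = 0.01807
Case 4: f = 0.01835
Ranking (highest first): 1, 4, 3, 2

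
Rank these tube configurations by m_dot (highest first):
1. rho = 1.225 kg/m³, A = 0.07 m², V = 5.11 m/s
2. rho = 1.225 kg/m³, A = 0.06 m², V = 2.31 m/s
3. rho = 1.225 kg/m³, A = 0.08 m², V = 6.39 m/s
Case 1: m_dot = 0.4382 kg/s
Case 2: m_dot = 0.1698 kg/s
Case 3: m_dot = 0.6262 kg/s
Ranking (highest first): 3, 1, 2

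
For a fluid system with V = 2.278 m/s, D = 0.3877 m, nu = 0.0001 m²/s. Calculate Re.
Formula: Re = \frac{V D}{\nu}
Re = 2.278·0.3877/0.0001 = 8832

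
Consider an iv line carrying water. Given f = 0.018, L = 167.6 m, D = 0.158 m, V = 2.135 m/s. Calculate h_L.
Formula: h_L = f \frac{L}{D} \frac{V^2}{2g}
h_L = 0.018·(167.6/0.158)·2.135²/(2·9.81) = 4.436 m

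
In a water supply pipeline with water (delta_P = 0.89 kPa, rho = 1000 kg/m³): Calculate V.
Formula: V = \sqrt{\frac{2 \Delta P}{\rho}}
V = √(2·(0.89·1000)/1000) = 1.334 m/s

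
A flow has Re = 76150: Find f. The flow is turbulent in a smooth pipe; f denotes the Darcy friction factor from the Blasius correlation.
Formula: f = \frac{0.316}{Re^{0.25}}
f = 0.316/76150^0.25 = 0.01902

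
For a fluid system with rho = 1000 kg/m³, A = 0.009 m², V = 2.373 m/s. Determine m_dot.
Formula: \dot{m} = \rho A V
m_dot = 1000·0.009·2.373 = 21.36 kg/s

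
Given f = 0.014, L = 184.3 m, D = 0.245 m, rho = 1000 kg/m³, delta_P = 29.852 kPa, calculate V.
Formula: \Delta P = f \frac{L}{D} \frac{\rho V^2}{2}
Substituting knowns: 29.852 = 0.014·(184.3/0.245)·0.5·1000·V²/1000
Solving for V: V = √((29.852·1000)/(0.014·(184.3/0.245)·0.5·1000)) = 2.381 m/s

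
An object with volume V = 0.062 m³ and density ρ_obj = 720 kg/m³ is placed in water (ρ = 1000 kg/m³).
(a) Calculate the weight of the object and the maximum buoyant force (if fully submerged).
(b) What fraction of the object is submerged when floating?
(a) W=rho_obj*g*V=720*9.81*0.062=437.9 N; F_B(max)=rho*g*V=1000*9.81*0.062=608.2 N
(b) Floating fraction=rho_obj/rho=720/1000=0.720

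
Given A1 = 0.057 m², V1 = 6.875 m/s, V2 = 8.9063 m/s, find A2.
Formula: V_2 = \frac{A_1 V_1}{A_2}
Substituting knowns: 8.9063 = 0.057·6.875/A2
Solving for A2: A2 = 0.057·6.875/8.9063 = 0.044 m²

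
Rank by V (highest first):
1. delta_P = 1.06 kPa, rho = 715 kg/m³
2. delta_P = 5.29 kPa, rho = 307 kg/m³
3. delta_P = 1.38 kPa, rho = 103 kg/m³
Case 1: V = 1.722 m/s
Case 2: V = 5.87 m/s
Case 3: V = 5.176 m/s
Ranking (highest first): 2, 3, 1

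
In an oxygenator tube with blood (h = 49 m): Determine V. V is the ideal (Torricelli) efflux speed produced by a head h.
Formula: V = \sqrt{2 g h}
V = √(2·9.81·49) = 31.01 m/s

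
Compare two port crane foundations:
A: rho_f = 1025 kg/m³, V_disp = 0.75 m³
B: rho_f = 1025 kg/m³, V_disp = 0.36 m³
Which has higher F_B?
F_B(A) = 7541 N, F_B(B) = 3620 N. Answer: A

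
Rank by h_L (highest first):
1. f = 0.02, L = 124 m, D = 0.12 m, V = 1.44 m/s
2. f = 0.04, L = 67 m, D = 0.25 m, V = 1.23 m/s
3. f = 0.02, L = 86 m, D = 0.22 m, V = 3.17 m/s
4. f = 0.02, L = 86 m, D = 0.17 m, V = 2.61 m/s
Case 1: h_L = 2.184 m
Case 2: h_L = 0.8266 m
Case 3: h_L = 4.004 m
Case 4: h_L = 3.513 m
Ranking (highest first): 3, 4, 1, 2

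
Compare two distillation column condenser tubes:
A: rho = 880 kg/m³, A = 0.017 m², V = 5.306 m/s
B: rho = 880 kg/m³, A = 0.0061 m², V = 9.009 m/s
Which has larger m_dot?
m_dot(A) = 79.38 kg/s, m_dot(B) = 48.36 kg/s. Answer: A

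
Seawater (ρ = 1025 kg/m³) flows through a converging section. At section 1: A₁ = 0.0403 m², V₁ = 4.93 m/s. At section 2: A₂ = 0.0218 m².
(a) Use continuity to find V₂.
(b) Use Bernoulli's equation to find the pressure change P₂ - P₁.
(a) Continuity: A₁V₁=A₂V₂ -> V₂=A₁V₁/A₂=0.0403*4.93/0.0218=9.11 m/s
(b) Bernoulli: P₂-P₁=0.5*rho*(V₁^2-V₂^2)/1000=0.5*1025*(4.93^2-9.11^2)/1000=-30.08 kPa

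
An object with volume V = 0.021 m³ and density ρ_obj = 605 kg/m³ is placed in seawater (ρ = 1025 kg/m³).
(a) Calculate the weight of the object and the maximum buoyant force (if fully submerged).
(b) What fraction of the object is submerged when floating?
(a) W=rho_obj*g*V=605*9.81*0.021=124.6 N; F_B(max)=rho*g*V=1025*9.81*0.021=211.2 N
(b) Floating fraction=rho_obj/rho=605/1025=0.590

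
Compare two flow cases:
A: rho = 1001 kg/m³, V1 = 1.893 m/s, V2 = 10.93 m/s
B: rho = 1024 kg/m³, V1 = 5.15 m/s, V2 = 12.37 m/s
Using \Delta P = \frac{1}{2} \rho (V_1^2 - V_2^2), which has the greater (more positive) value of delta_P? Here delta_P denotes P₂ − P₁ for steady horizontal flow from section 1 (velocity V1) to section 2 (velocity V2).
delta_P(A) = -58 kPa, delta_P(B) = -64.77 kPa. Answer: A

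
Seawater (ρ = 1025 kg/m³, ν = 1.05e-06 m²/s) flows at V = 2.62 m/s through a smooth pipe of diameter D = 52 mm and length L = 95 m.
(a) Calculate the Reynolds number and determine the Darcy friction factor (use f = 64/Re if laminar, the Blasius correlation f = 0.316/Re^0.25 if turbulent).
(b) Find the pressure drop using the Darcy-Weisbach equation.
(a) Re = V·D/ν = 2.62·0.052/1.05e-06 = 129750 → turbulent (Re > 4000); f = 0.316/Re^0.25 = 0.316/129750^0.25 = 0.01665 (Blasius is strictly valid for Re ≲ 1e5; used here as the smooth-pipe estimate the problem specifies)
(b) Darcy-Weisbach: ΔP = f·(L/D)·½ρV²/1000 = 0.01665·(95/0.052)·½·1025·2.62²/1000 = 107 kPa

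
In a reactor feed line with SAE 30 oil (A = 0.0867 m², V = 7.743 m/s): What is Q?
Formula: Q = A V
Q = 0.0867·7.743·1000 = 671.3 L/s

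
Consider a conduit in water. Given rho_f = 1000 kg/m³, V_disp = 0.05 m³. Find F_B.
Formula: F_B = \rho_f g V_{disp}
F_B = 1000·9.81·0.05 = 490.5 N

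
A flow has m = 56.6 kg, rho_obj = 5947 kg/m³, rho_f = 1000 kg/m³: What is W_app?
Formula: W_{app} = mg\left(1 - \frac{\rho_f}{\rho_{obj}}\right)
W_app = 56.6·9.81·(1 − 1000/5947) = 461.9 N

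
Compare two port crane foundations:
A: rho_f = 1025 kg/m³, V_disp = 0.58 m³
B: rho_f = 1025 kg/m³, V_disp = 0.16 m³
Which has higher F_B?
F_B(A) = 5832 N, F_B(B) = 1609 N. Answer: A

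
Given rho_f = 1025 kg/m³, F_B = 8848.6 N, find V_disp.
Formula: F_B = \rho_f g V_{disp}
Substituting knowns: 8848.6 = 1025·9.81·V_disp
Solving for V_disp: V_disp = 8848.6/(1025·9.81) = 0.88 m³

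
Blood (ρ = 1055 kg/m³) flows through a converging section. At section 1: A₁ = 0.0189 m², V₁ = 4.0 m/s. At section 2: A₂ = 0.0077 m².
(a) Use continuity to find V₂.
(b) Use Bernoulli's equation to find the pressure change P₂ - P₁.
(a) Continuity: A₁V₁=A₂V₂ -> V₂=A₁V₁/A₂=0.0189*4.0/0.0077=9.82 m/s
(b) Bernoulli: P₂-P₁=0.5*rho*(V₁^2-V₂^2)/1000=0.5*1055*(4.0^2-9.82^2)/1000=-42.43 kPa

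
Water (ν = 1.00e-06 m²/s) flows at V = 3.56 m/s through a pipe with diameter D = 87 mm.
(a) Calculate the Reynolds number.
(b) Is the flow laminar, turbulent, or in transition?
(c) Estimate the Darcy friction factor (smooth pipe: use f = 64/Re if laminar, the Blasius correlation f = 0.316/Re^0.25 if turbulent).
(a) Re = V·D/ν = 3.56·0.087/1.00e-06 = 309720
(b) Flow regime: turbulent (Re > 4000)
(c) Friction factor: f = 0.316/Re^0.25 = 0.316/309720^0.25 = 0.0134 (Blasius is strictly valid for Re ≲ 1e5; used here as the smooth-pipe estimate the problem specifies)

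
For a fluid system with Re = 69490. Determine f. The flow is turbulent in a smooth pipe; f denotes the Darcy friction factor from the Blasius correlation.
Formula: f = \frac{0.316}{Re^{0.25}}
f = 0.316/69490^0.25 = 0.01946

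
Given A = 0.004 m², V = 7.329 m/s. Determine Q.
Formula: Q = A V
Q = 0.004·7.329·1000 = 29.32 L/s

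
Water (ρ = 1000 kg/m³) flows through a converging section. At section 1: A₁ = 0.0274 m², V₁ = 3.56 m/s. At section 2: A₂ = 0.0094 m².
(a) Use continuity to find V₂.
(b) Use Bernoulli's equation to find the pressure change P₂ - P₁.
(a) Continuity: A₁V₁=A₂V₂ -> V₂=A₁V₁/A₂=0.0274*3.56/0.0094=10.38 m/s
(b) Bernoulli: P₂-P₁=0.5*rho*(V₁^2-V₂^2)/1000=0.5*1000*(3.56^2-10.38^2)/1000=-47.54 kPa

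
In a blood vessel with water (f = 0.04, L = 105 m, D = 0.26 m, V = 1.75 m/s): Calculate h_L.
Formula: h_L = f \frac{L}{D} \frac{V^2}{2g}
h_L = 0.04·(105/0.26)·1.75²/(2·9.81) = 2.521 m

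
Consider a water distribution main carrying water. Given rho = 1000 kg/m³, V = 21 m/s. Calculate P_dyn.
Formula: P_{dyn} = \frac{1}{2} \rho V^2
P_dyn = 0.5·1000·21²/1000 = 220.5 kPa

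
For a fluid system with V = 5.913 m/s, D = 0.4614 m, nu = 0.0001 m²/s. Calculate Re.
Formula: Re = \frac{V D}{\nu}
Re = 5.913·0.4614/0.0001 = 27283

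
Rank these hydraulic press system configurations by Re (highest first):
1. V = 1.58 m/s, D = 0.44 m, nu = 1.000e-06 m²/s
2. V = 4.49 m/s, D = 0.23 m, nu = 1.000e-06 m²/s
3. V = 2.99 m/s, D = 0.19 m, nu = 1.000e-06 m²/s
Case 1: Re = 695200
Case 2: Re = 1.033e+06
Case 3: Re = 568100
Ranking (highest first): 2, 1, 3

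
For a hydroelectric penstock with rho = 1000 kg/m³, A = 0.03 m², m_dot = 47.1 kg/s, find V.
Formula: \dot{m} = \rho A V
Substituting knowns: 47.1 = 1000·0.03·V
Solving for V: V = 47.1/(1000·0.03) = 1.57 m/s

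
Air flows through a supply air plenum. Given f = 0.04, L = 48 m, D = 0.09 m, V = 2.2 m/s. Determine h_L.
Formula: h_L = f \frac{L}{D} \frac{V^2}{2g}
h_L = 0.04·(48/0.09)·2.2²/(2·9.81) = 5.263 m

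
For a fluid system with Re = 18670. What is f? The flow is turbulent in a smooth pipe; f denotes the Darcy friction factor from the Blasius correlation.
Formula: f = \frac{0.316}{Re^{0.25}}
f = 0.316/18670^0.25 = 0.02703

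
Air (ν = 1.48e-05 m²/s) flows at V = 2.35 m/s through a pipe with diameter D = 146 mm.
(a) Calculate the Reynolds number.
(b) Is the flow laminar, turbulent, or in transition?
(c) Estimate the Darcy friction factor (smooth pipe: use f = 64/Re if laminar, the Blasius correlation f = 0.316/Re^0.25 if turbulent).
(a) Re = V·D/ν = 2.35·0.146/1.48e-05 = 23182
(b) Flow regime: turbulent (Re > 4000)
(c) Friction factor: f = 0.316/Re^0.25 = 0.316/23182^0.25 = 0.02561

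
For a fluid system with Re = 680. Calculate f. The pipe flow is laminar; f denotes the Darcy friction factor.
Formula: f = \frac{64}{Re}
f = 64/680 = 0.09412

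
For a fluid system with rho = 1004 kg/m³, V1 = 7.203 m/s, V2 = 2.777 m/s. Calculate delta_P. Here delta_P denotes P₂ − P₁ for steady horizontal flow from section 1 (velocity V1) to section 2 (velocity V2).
Formula: \Delta P = \frac{1}{2} \rho (V_1^2 - V_2^2)
delta_P = 0.5·1004·(7.203² − 2.777²)/1000 = 22.17 kPa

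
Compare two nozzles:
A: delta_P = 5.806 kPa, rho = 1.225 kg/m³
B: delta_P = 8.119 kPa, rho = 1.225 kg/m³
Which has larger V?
V(A) = 97.36 m/s, V(B) = 115.1 m/s. Answer: B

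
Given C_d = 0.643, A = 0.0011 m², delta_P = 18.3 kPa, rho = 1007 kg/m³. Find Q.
Formula: Q = C_d A \sqrt{\frac{2 \Delta P}{\rho}}
Q = 0.643·0.0011·√(2·(18.3·1000)/1007)·1000 = 4.264 L/s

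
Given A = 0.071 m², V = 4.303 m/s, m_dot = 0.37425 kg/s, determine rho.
Formula: \dot{m} = \rho A V
Substituting knowns: 0.37425 = rho·0.071·4.303
Solving for rho: rho = 0.37425/(0.071·4.303) = 1.225 kg/m³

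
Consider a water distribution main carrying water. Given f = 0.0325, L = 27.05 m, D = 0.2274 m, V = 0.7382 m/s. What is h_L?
Formula: h_L = f \frac{L}{D} \frac{V^2}{2g}
h_L = 0.0325·(27.05/0.2274)·0.7382²/(2·9.81) = 0.1074 m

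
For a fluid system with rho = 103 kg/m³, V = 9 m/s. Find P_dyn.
Formula: P_{dyn} = \frac{1}{2} \rho V^2
P_dyn = 0.5·103·9²/1000 = 4.171 kPa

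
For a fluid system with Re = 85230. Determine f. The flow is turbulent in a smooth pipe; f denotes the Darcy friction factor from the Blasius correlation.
Formula: f = \frac{0.316}{Re^{0.25}}
f = 0.316/85230^0.25 = 0.01849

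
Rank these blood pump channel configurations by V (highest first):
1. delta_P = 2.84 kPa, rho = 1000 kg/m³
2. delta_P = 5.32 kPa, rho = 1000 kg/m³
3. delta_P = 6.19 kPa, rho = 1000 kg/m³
Case 1: V = 2.383 m/s
Case 2: V = 3.262 m/s
Case 3: V = 3.519 m/s
Ranking (highest first): 3, 2, 1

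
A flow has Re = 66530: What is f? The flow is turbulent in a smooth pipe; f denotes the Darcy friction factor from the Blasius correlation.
Formula: f = \frac{0.316}{Re^{0.25}}
f = 0.316/66530^0.25 = 0.01968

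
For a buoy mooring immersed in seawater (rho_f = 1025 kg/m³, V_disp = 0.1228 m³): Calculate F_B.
Formula: F_B = \rho_f g V_{disp}
F_B = 1025·9.81·0.1228 = 1235 N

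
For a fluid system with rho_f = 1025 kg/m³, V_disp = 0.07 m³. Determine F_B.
Formula: F_B = \rho_f g V_{disp}
F_B = 1025·9.81·0.07 = 703.9 N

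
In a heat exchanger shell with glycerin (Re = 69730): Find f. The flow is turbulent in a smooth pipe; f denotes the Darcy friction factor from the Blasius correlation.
Formula: f = \frac{0.316}{Re^{0.25}}
f = 0.316/69730^0.25 = 0.01945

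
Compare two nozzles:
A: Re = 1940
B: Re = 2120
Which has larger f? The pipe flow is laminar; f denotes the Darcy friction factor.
f(A) = 0.03299, f(B) = 0.03019. Answer: A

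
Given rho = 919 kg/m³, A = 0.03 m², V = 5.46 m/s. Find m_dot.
Formula: \dot{m} = \rho A V
m_dot = 919·0.03·5.46 = 150.5 kg/s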